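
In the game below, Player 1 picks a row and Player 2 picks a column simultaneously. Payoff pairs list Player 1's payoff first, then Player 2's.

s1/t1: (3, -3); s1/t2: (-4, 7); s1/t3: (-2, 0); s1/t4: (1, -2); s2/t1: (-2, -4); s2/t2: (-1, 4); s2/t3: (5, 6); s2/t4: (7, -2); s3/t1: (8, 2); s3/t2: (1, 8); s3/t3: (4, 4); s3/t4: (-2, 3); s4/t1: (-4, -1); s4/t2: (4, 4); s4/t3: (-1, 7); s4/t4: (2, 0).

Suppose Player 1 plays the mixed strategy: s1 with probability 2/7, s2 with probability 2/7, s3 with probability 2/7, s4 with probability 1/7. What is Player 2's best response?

Player 2's best reply maximizes expected payoff against the mix.
t1: (2/7)·(-3) + (2/7)·(-4) + (2/7)·2 + (1/7)·(-1) = -11/7
t2: (2/7)·7 + (2/7)·4 + (2/7)·8 + (1/7)·4 = 6
t3: (2/7)·0 + (2/7)·6 + (2/7)·4 + (1/7)·7 = 27/7
t4: (2/7)·(-2) + (2/7)·(-2) + (2/7)·3 + (1/7)·0 = -2/7
Highest expected payoff is 6, from t2.

t2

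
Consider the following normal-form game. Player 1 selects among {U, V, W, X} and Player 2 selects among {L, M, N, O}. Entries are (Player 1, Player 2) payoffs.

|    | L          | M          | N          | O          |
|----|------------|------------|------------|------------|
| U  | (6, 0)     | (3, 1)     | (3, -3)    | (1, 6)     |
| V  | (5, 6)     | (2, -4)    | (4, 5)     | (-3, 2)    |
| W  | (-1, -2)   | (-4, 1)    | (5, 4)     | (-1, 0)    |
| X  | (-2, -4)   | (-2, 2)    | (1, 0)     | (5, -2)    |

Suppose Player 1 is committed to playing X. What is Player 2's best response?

M

With Player 1 fixed at X, Player 2's payoffs are: L → -4, M → 2, N → 0, O → -2.
The maximum is 2, achieved by M.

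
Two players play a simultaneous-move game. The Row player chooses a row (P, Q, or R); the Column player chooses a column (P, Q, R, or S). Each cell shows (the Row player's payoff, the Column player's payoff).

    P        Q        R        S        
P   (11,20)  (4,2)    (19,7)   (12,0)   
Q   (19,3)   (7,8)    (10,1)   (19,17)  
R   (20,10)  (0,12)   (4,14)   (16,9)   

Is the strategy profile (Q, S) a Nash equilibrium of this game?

Holding the Column player at S: the Row player gets 19 from Q, versus 12 from P, 16 from R. No profitable deviation for the Row player.
Holding the Row player at Q: the Column player gets 17 from S, versus 3 from P, 8 from Q, 1 from R. No profitable deviation for the Column player either.

Yes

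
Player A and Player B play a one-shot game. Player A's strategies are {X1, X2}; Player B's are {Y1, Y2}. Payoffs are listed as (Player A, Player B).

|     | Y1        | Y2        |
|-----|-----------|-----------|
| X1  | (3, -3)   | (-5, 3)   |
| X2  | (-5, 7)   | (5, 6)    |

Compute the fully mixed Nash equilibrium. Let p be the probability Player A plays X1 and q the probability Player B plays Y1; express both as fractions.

p = 1/7, q = 5/9

Each player's mixing probability is pinned down by making the *other* player indifferent.
Player B indifferent between Y1 and Y2: p·(-3) + (1−p)·7 = p·3 + (1−p)·6 ⟹ 7 + (-10)p = 6 + (-3)p ⟹ p = 1/7.
Player A indifferent between X1 and X2: q·3 + (1−q)·(-5) = q·(-5) + (1−q)·5 ⟹ (-5) + 8q = 5 + (-10)q ⟹ q = 5/9.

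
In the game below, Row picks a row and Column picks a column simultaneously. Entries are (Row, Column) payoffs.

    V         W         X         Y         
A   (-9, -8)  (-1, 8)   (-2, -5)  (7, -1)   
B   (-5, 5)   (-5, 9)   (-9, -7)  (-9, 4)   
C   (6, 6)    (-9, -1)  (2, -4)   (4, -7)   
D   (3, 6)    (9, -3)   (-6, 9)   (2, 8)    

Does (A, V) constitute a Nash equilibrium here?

Holding Column at V: Row gets -9 from A but could get 6 by switching to C. Row has a profitable deviation.

No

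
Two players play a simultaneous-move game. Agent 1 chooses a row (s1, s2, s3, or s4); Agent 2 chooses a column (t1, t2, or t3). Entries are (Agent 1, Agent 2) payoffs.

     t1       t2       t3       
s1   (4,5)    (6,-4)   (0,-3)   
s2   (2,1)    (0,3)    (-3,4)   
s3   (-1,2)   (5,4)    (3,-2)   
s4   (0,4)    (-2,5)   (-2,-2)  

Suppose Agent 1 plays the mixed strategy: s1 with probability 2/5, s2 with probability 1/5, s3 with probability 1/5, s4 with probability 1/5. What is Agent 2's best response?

t1

Compute Agent 2's expected payoff from each pure strategy against the given mix.
t1: (2/5)·5 + (1/5)·1 + (1/5)·2 + (1/5)·4 = 17/5
t2: (2/5)·(-4) + (1/5)·3 + (1/5)·4 + (1/5)·5 = 4/5
t3: (2/5)·(-3) + (1/5)·4 + (1/5)·(-2) + (1/5)·(-2) = -6/5
Highest expected payoff is 17/5, from t1.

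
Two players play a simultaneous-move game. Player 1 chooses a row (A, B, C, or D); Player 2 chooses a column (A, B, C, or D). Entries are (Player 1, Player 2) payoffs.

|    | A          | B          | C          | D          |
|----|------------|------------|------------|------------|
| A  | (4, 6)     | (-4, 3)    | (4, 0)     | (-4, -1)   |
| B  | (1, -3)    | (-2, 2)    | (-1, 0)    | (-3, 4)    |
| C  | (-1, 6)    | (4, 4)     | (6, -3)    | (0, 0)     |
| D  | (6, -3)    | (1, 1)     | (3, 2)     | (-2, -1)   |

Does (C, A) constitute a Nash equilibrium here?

No

Holding Player 2 at A: Player 1 gets -1 from C but could get 6 by switching to D. Player 1 has a profitable deviation.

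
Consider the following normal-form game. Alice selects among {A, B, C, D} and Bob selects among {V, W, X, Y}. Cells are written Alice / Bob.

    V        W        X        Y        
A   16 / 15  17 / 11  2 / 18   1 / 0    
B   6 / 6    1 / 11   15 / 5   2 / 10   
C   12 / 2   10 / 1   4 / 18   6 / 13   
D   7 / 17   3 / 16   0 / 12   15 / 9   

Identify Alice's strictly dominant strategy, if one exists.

Check whether one of Alice's strategies beats all alternatives regardless of what the opponent does.
A is not dominant: against X, B gives 15 > 2.
B is not dominant: against V, A gives 16 > 6.
C is not dominant: against V, A gives 16 > 12.
D is not dominant: against V, A gives 16 > 7.
No single strategy is best against every opponent action.

None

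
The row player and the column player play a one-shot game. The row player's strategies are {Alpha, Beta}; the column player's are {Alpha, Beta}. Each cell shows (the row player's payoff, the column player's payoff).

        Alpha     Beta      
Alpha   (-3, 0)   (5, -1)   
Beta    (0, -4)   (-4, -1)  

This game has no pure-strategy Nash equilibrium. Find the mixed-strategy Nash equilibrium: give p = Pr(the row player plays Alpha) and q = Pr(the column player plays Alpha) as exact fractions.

p = 3/4, q = 3/4

In a mixed NE each player is indifferent between their pure strategies, so the opponent's mix sets the indifference.
The column player indifferent between Alpha and Beta: p·0 + (1−p)·(-4) = p·(-1) + (1−p)·(-1) ⟹ (-4) + 4p = (-1) + 0p ⟹ p = 3/4.
The row player indifferent between Alpha and Beta: q·(-3) + (1−q)·5 = q·0 + (1−q)·(-4) ⟹ 5 + (-8)q = (-4) + 4q ⟹ q = 3/4.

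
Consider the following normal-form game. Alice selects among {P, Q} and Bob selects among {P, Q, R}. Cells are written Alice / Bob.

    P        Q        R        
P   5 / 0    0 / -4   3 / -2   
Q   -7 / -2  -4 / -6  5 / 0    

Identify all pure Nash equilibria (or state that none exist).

A profile is a Nash equilibrium when each player is best-responding to the other.
Alice's best responses — vs P: P (payoff 5); vs Q: P (payoff 0); vs R: Q (payoff 5).
Bob's best responses — vs P: P (payoff 0); vs Q: R (payoff 0).
Mutual best responses occur at (P, P) and (Q, R); at each, neither player gains by switching.

(P, P) and (Q, R)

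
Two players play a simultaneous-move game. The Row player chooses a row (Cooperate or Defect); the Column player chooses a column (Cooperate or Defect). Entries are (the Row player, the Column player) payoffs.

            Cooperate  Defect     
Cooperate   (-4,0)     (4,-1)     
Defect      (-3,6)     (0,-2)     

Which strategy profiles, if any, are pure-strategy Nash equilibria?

Check mutual best responses: a cell is a NE iff neither player can gain by unilaterally deviating.
The Row player's best responses — vs Cooperate: Defect (payoff -3); vs Defect: Cooperate (payoff 4).
The Column player's best responses — vs Cooperate: Cooperate (payoff 0); vs Defect: Cooperate (payoff 6).
The only mutual best response is (Defect, Cooperate); neither player gains by switching there.

(Defect, Cooperate)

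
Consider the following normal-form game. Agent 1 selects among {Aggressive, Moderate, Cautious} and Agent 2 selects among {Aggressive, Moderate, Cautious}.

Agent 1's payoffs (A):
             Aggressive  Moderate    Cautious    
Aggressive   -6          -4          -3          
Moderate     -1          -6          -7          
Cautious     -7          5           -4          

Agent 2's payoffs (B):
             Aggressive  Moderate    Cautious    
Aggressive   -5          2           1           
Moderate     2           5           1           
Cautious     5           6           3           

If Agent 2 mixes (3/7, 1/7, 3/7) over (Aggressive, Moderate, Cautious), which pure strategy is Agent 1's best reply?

Compute Agent 1's expected payoff from each pure strategy against the given mix.
Aggressive: (3/7)·(-6) + (1/7)·(-4) + (3/7)·(-3) = -31/7
Moderate: (3/7)·(-1) + (1/7)·(-6) + (3/7)·(-7) = -30/7
Cautious: (3/7)·(-7) + (1/7)·5 + (3/7)·(-4) = -4
Highest expected payoff is -4, from Cautious.

Cautious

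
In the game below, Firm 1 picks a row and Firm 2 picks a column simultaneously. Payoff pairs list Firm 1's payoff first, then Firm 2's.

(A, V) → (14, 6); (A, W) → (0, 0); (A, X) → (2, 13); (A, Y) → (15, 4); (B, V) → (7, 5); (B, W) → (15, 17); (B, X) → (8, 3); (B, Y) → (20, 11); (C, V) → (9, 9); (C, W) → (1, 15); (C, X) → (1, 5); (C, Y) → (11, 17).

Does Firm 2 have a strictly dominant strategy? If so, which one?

No strictly dominant strategy

A strategy is strictly dominant if it gives Firm 2 a strictly higher payoff than every other strategy, against every choice by the opponent.
V is not dominant: against A, X gives 13 > 6.
W is not dominant: against A, V gives 6 > 0.
X is not dominant: against B, V gives 5 > 3.
Y is not dominant: against A, V gives 6 > 4.
No single strategy is best against every opponent action.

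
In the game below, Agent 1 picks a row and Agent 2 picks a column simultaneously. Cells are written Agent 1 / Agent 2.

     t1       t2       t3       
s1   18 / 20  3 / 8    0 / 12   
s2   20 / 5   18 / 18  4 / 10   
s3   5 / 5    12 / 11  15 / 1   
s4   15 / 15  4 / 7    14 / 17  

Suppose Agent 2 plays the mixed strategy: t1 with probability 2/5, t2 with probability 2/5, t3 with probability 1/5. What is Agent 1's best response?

s2

Agent 1's best reply maximizes expected payoff against the mix.
s1: (2/5)·18 + (2/5)·3 + (1/5)·0 = 42/5
s2: (2/5)·20 + (2/5)·18 + (1/5)·4 = 16
s3: (2/5)·5 + (2/5)·12 + (1/5)·15 = 49/5
s4: (2/5)·15 + (2/5)·4 + (1/5)·14 = 52/5
Highest expected payoff is 16, from s2.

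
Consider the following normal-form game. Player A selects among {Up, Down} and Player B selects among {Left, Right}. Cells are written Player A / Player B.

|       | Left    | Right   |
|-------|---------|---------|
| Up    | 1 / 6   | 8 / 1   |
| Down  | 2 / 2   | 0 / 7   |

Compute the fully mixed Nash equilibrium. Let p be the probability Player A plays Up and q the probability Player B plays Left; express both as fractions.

p = 1/2, q = 8/9

In a mixed NE each player is indifferent between their pure strategies, so the opponent's mix sets the indifference.
Player B indifferent between Left and Right: p·6 + (1−p)·2 = p·1 + (1−p)·7 ⟹ 2 + 4p = 7 + (-6)p ⟹ p = 1/2.
Player A indifferent between Up and Down: q·1 + (1−q)·8 = q·2 + (1−q)·0 ⟹ 8 + (-7)q = 0 + 2q ⟹ q = 8/9.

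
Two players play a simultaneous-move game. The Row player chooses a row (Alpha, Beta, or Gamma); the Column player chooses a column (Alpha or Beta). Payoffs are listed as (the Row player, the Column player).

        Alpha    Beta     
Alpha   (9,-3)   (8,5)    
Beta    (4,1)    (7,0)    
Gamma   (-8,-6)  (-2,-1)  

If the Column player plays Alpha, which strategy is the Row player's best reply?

With the Column player fixed at Alpha, the Row player's payoffs are: Alpha → 9, Beta → 4, Gamma → -8.
The maximum is 9, achieved by Alpha.

Alpha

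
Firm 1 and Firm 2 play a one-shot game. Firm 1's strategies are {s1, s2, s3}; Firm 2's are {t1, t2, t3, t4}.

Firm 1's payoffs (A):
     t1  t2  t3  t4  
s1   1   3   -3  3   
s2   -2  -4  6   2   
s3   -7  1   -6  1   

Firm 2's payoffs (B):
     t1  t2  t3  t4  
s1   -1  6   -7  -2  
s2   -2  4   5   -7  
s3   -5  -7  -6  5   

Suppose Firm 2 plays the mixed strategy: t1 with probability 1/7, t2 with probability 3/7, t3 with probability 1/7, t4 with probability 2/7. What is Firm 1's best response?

s1

Compute Firm 1's expected payoff from each pure strategy against the given mix.
s1: (1/7)·1 + (3/7)·3 + (1/7)·(-3) + (2/7)·3 = 13/7
s2: (1/7)·(-2) + (3/7)·(-4) + (1/7)·6 + (2/7)·2 = -4/7
s3: (1/7)·(-7) + (3/7)·1 + (1/7)·(-6) + (2/7)·1 = -8/7
Highest expected payoff is 13/7, from s1.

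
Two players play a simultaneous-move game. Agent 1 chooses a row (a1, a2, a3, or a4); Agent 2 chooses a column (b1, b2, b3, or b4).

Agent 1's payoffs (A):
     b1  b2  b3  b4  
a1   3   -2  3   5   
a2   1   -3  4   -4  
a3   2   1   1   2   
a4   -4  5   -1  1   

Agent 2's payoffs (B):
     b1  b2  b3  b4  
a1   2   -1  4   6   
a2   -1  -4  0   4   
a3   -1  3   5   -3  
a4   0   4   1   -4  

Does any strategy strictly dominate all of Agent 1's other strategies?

A strategy is strictly dominant if it gives Agent 1 a strictly higher payoff than every other strategy, against every choice by the opponent.
a1 is not dominant: against b2, a3 gives 1 > -2.
a2 is not dominant: against b1, a1 gives 3 > 1.
a3 is not dominant: against b1, a1 gives 3 > 2.
a4 is not dominant: against b1, a1 gives 3 > -4.
No single strategy is best against every opponent action.

No strictly dominant strategy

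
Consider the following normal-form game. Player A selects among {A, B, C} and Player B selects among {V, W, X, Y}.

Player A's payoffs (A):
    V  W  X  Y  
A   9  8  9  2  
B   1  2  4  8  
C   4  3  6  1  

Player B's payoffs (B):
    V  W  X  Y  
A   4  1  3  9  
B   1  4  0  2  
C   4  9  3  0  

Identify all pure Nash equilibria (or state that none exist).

A profile is a Nash equilibrium when each player is best-responding to the other.
Player A's best responses — vs V: A (payoff 9); vs W: A (payoff 8); vs X: A (payoff 9); vs Y: B (payoff 8).
Player B's best responses — vs A: Y (payoff 9); vs B: W (payoff 4); vs C: W (payoff 9).
No cell has both players best-responding. For instance, Player A's best reply to W is A, but against A Player B prefers Y over W.

There is no pure-strategy Nash equilibrium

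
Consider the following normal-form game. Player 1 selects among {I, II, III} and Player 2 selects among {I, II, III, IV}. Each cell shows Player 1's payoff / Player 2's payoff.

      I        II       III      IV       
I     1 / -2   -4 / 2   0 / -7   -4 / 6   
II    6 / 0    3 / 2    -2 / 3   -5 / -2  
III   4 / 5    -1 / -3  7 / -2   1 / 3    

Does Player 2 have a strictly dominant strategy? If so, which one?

Check whether one of Player 2's strategies beats all alternatives regardless of what the opponent does.
I is not dominant: against I, II gives 2 > -2.
II is not dominant: against I, IV gives 6 > 2.
III is not dominant: against I, I gives -2 > -7.
IV is not dominant: against II, I gives 0 > -2.
No single strategy is best against every opponent action.

No strictly dominant strategy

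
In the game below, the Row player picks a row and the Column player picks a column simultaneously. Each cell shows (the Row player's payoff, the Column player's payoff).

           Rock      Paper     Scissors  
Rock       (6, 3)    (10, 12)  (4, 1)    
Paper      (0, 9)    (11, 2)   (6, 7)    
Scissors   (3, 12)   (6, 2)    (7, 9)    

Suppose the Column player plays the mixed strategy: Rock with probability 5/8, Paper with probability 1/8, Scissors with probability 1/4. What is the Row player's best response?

Rock

Compute the Row player's expected payoff from each pure strategy against the given mix.
Rock: (5/8)·6 + (1/8)·10 + (1/4)·4 = 6
Paper: (5/8)·0 + (1/8)·11 + (1/4)·6 = 23/8
Scissors: (5/8)·3 + (1/8)·6 + (1/4)·7 = 35/8
Highest expected payoff is 6, from Rock.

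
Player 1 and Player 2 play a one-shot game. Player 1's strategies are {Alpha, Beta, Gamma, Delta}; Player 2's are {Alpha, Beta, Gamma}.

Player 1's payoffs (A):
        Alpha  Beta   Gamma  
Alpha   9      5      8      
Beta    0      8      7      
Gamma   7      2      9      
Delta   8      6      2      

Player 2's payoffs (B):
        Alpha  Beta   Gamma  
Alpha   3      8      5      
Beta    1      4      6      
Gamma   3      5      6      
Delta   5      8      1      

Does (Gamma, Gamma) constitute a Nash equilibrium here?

Holding Player 2 at Gamma: Player 1 gets 9 from Gamma, versus 8 from Alpha, 7 from Beta, 2 from Delta. No profitable deviation for Player 1.
Holding Player 1 at Gamma: Player 2 gets 6 from Gamma, versus 3 from Alpha, 5 from Beta. No profitable deviation for Player 2 either.

Yes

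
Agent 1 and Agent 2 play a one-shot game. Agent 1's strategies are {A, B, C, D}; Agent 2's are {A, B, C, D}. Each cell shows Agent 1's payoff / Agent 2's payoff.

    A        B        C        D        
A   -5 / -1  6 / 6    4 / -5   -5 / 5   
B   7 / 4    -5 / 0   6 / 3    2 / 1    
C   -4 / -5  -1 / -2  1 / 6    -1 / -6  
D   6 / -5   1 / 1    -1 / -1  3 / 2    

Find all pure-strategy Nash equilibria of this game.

Find each player's best response to every opponent strategy; NE are the intersections.
Agent 1's best responses — vs A: B (payoff 7); vs B: A (payoff 6); vs C: B (payoff 6); vs D: D (payoff 3).
Agent 2's best responses — vs A: B (payoff 6); vs B: A (payoff 4); vs C: C (payoff 6); vs D: D (payoff 2).
Mutual best responses occur at (A, B), (B, A), and (D, D); at each, neither player gains by switching.

(A, B), (B, A), and (D, D)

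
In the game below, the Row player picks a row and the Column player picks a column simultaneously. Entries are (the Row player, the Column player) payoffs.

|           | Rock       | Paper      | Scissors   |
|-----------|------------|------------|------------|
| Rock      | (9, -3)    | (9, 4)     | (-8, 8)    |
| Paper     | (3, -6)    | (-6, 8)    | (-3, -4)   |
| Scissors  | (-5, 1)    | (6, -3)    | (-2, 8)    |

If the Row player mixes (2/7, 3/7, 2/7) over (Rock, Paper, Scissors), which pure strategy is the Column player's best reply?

The Column player's best reply maximizes expected payoff against the mix.
Rock: (2/7)·(-3) + (3/7)·(-6) + (2/7)·1 = -22/7
Paper: (2/7)·4 + (3/7)·8 + (2/7)·(-3) = 26/7
Scissors: (2/7)·8 + (3/7)·(-4) + (2/7)·8 = 20/7
Highest expected payoff is 26/7, from Paper.

Paper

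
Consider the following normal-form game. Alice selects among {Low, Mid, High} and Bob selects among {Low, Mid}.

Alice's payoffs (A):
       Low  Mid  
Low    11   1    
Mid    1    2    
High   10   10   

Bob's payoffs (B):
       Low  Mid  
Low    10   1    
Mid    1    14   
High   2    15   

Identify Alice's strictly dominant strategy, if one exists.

A strategy is strictly dominant if it gives Alice a strictly higher payoff than every other strategy, against every choice by the opponent.
Low is not dominant: against Mid, Mid gives 2 > 1.
Mid is not dominant: against Low, Low gives 11 > 1.
High is not dominant: against Low, Low gives 11 > 10.
No single strategy is best against every opponent action.

No strictly dominant strategy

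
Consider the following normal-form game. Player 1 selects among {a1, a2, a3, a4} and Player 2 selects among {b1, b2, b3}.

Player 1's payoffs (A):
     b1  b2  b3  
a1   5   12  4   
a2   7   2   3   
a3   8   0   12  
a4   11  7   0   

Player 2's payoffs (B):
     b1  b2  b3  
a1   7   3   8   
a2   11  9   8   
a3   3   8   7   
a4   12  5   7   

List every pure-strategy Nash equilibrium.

Check mutual best responses: a cell is a NE iff neither player can gain by unilaterally deviating.
Player 1's best responses — vs b1: a4 (payoff 11); vs b2: a1 (payoff 12); vs b3: a3 (payoff 12).
Player 2's best responses — vs a1: b3 (payoff 8); vs a2: b1 (payoff 11); vs a3: b2 (payoff 8); vs a4: b1 (payoff 12).
The only mutual best response is (a4, b1); neither player gains by switching there.

(a4, b1)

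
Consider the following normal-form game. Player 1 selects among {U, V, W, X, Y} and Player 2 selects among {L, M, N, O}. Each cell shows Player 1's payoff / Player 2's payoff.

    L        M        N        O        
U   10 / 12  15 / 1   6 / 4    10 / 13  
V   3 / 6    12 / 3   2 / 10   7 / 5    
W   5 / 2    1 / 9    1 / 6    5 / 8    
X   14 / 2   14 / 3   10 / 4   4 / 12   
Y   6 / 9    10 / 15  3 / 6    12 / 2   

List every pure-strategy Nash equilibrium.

Find each player's best response to every opponent strategy; NE are the intersections.
Player 1's best responses — vs L: X (payoff 14); vs M: U (payoff 15); vs N: X (payoff 10); vs O: Y (payoff 12).
Player 2's best responses — vs U: O (payoff 13); vs V: N (payoff 10); vs W: M (payoff 9); vs X: O (payoff 12); vs Y: M (payoff 15).
No cell has both players best-responding. For instance, Player 1's best reply to L is X, but against X Player 2 prefers O over L.

None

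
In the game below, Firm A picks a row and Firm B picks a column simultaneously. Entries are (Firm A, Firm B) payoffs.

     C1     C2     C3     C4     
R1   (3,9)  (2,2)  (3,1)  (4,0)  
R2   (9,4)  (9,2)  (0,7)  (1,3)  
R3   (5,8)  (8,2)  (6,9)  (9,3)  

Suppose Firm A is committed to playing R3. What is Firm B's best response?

C3

With Firm A fixed at R3, Firm B's payoffs are: C1 → 8, C2 → 2, C3 → 9, C4 → 3.
The maximum is 9, achieved by C3.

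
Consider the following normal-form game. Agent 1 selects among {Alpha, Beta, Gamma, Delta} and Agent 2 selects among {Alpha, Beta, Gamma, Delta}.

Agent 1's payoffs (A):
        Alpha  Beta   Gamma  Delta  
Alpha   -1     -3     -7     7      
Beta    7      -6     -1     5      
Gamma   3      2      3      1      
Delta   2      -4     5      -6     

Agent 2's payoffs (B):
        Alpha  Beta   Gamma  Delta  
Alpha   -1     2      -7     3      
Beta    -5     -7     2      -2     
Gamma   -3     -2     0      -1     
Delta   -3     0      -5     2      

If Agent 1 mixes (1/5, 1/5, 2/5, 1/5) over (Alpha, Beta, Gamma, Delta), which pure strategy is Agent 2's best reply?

Compute Agent 2's expected payoff from each pure strategy against the given mix.
Alpha: (1/5)·(-1) + (1/5)·(-5) + (2/5)·(-3) + (1/5)·(-3) = -3
Beta: (1/5)·2 + (1/5)·(-7) + (2/5)·(-2) + (1/5)·0 = -9/5
Gamma: (1/5)·(-7) + (1/5)·2 + (2/5)·0 + (1/5)·(-5) = -2
Delta: (1/5)·3 + (1/5)·(-2) + (2/5)·(-1) + (1/5)·2 = 1/5
Highest expected payoff is 1/5, from Delta.

Delta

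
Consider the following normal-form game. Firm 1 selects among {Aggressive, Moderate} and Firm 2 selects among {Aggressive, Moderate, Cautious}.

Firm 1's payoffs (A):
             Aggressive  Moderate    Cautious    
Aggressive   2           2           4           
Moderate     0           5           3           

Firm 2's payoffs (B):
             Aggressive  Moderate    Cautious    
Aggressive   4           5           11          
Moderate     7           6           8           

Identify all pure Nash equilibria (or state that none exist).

(Aggressive, Cautious)

Check mutual best responses: a cell is a NE iff neither player can gain by unilaterally deviating.
Firm 1's best responses — vs Aggressive: Aggressive (payoff 2); vs Moderate: Moderate (payoff 5); vs Cautious: Aggressive (payoff 4).
Firm 2's best responses — vs Aggressive: Cautious (payoff 11); vs Moderate: Cautious (payoff 8).
The only mutual best response is (Aggressive, Cautious); neither player gains by switching there.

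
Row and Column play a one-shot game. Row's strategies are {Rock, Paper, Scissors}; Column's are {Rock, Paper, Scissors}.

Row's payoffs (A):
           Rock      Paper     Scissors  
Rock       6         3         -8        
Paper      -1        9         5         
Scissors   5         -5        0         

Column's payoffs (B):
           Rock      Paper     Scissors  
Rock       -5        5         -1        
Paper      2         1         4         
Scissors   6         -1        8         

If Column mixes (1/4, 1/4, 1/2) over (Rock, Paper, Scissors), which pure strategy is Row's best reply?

Paper

Compute Row's expected payoff from each pure strategy against the given mix.
Rock: (1/4)·6 + (1/4)·3 + (1/2)·(-8) = -7/4
Paper: (1/4)·(-1) + (1/4)·9 + (1/2)·5 = 9/2
Scissors: (1/4)·5 + (1/4)·(-5) + (1/2)·0 = 0
Highest expected payoff is 9/2, from Paper.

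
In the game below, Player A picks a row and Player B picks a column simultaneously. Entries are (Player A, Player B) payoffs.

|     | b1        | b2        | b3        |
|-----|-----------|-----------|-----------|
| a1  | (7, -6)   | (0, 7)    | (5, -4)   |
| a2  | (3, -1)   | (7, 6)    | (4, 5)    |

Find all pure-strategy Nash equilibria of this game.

(a2, b2)

Find each player's best response to every opponent strategy; NE are the intersections.
Player A's best responses — vs b1: a1 (payoff 7); vs b2: a2 (payoff 7); vs b3: a1 (payoff 5).
Player B's best responses — vs a1: b2 (payoff 7); vs a2: b2 (payoff 6).
The only mutual best response is (a2, b2); neither player gains by switching there.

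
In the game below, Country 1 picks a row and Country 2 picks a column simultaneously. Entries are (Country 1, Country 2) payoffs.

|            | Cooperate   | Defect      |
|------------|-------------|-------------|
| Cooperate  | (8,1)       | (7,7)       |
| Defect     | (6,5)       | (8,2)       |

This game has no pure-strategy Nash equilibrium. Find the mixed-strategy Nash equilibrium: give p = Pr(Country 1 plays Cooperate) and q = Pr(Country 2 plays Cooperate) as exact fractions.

Each player's mixing probability is pinned down by making the *other* player indifferent.
Country 2 indifferent between Cooperate and Defect: p·1 + (1−p)·5 = p·7 + (1−p)·2 ⟹ 5 + (-4)p = 2 + 5p ⟹ p = 1/3.
Country 1 indifferent between Cooperate and Defect: q·8 + (1−q)·7 = q·6 + (1−q)·8 ⟹ 7 + 1q = 8 + (-2)q ⟹ q = 1/3.

p = 1/3, q = 1/3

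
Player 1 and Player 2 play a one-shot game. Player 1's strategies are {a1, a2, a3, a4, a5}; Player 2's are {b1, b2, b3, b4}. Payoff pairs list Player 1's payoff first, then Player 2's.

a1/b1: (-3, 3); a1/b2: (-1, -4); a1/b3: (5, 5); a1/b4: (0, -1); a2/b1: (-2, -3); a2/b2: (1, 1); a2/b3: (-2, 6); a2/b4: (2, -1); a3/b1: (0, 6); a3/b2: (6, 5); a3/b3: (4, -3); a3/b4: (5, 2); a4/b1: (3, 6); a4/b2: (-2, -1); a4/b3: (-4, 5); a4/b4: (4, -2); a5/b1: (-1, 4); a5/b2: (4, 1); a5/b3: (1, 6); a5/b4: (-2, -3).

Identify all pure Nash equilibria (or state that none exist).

Find each player's best response to every opponent strategy; NE are the intersections.
Player 1's best responses — vs b1: a4 (payoff 3); vs b2: a3 (payoff 6); vs b3: a1 (payoff 5); vs b4: a3 (payoff 5).
Player 2's best responses — vs a1: b3 (payoff 5); vs a2: b3 (payoff 6); vs a3: b1 (payoff 6); vs a4: b1 (payoff 6); vs a5: b3 (payoff 6).
Mutual best responses occur at (a1, b3) and (a4, b1); at each, neither player gains by switching.

(a1, b3) and (a4, b1)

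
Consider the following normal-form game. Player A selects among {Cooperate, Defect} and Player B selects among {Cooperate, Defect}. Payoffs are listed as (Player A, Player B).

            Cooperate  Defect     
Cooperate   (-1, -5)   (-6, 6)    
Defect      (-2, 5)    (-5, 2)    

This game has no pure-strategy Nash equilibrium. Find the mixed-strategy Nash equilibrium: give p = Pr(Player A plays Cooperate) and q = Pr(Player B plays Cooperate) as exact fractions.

p = 3/14, q = 1/2

In a mixed NE each player is indifferent between their pure strategies, so the opponent's mix sets the indifference.
Player B indifferent between Cooperate and Defect: p·(-5) + (1−p)·5 = p·6 + (1−p)·2 ⟹ 5 + (-10)p = 2 + 4p ⟹ p = 3/14.
Player A indifferent between Cooperate and Defect: q·(-1) + (1−q)·(-6) = q·(-2) + (1−q)·(-5) ⟹ (-6) + 5q = (-5) + 3q ⟹ q = 1/2.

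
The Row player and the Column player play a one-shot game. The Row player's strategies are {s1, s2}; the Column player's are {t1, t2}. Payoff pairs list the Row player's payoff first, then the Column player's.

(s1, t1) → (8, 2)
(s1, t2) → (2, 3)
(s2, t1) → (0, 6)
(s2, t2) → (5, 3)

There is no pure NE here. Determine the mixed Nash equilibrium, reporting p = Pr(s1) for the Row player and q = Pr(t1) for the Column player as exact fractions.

In a mixed NE each player is indifferent between their pure strategies, so the opponent's mix sets the indifference.
The Column player indifferent between t1 and t2: p·2 + (1−p)·6 = p·3 + (1−p)·3 ⟹ 6 + (-4)p = 3 + 0p ⟹ p = 3/4.
The Row player indifferent between s1 and s2: q·8 + (1−q)·2 = q·0 + (1−q)·5 ⟹ 2 + 6q = 5 + (-5)q ⟹ q = 3/11.

p = 3/4, q = 3/11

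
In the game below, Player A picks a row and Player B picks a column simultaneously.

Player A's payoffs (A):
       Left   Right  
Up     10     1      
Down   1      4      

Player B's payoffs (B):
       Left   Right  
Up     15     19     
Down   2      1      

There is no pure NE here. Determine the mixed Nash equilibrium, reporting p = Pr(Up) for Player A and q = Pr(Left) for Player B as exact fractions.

p = 1/5, q = 1/4

In a mixed NE each player is indifferent between their pure strategies, so the opponent's mix sets the indifference.
Player B indifferent between Left and Right: p·15 + (1−p)·2 = p·19 + (1−p)·1 ⟹ 2 + 13p = 1 + 18p ⟹ p = 1/5.
Player A indifferent between Up and Down: q·10 + (1−q)·1 = q·1 + (1−q)·4 ⟹ 1 + 9q = 4 + (-3)q ⟹ q = 1/4.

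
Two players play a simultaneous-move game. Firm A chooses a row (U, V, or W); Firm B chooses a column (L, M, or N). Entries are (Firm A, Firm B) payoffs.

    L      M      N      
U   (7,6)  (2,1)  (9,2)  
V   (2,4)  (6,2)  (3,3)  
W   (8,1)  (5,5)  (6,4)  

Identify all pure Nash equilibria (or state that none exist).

Check mutual best responses: a cell is a NE iff neither player can gain by unilaterally deviating.
Firm A's best responses — vs L: W (payoff 8); vs M: V (payoff 6); vs N: U (payoff 9).
Firm B's best responses — vs U: L (payoff 6); vs V: L (payoff 4); vs W: M (payoff 5).
No cell has both players best-responding. For instance, Firm A's best reply to M is V, but against V Firm B prefers L over M.

None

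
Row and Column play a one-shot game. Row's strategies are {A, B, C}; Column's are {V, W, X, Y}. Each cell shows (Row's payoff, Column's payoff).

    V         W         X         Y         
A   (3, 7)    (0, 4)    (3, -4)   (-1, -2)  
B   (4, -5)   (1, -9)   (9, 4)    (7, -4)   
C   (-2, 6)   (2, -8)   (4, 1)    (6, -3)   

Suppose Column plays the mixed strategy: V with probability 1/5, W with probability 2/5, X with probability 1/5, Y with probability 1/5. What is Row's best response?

B

Compute Row's expected payoff from each pure strategy against the given mix.
A: (1/5)·3 + (2/5)·0 + (1/5)·3 + (1/5)·(-1) = 1
B: (1/5)·4 + (2/5)·1 + (1/5)·9 + (1/5)·7 = 22/5
C: (1/5)·(-2) + (2/5)·2 + (1/5)·4 + (1/5)·6 = 12/5
Highest expected payoff is 22/5, from B.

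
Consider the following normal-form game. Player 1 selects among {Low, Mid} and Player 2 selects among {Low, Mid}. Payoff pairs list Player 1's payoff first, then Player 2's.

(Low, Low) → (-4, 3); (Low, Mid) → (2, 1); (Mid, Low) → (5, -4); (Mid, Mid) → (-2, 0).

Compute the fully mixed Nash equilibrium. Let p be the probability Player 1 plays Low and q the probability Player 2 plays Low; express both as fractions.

p = 2/3, q = 4/13

In a mixed NE each player is indifferent between their pure strategies, so the opponent's mix sets the indifference.
Player 2 indifferent between Low and Mid: p·3 + (1−p)·(-4) = p·1 + (1−p)·0 ⟹ (-4) + 7p = 0 + 1p ⟹ p = 2/3.
Player 1 indifferent between Low and Mid: q·(-4) + (1−q)·2 = q·5 + (1−q)·(-2) ⟹ 2 + (-6)q = (-2) + 7q ⟹ q = 4/13.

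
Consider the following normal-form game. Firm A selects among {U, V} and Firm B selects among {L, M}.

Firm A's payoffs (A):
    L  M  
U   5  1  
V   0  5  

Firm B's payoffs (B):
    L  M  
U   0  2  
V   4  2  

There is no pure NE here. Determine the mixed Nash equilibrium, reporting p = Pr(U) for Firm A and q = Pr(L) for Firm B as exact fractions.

p = 1/2, q = 4/9

In a mixed NE each player is indifferent between their pure strategies, so the opponent's mix sets the indifference.
Firm B indifferent between L and M: p·0 + (1−p)·4 = p·2 + (1−p)·2 ⟹ 4 + (-4)p = 2 + 0p ⟹ p = 1/2.
Firm A indifferent between U and V: q·5 + (1−q)·1 = q·0 + (1−q)·5 ⟹ 1 + 4q = 5 + (-5)q ⟹ q = 4/9.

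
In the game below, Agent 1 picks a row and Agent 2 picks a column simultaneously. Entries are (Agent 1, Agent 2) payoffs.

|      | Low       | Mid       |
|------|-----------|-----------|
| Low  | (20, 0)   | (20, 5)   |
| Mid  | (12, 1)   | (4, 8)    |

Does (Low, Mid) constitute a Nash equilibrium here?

Holding Agent 2 at Mid: Agent 1 gets 20 from Low, versus 4 from Mid. No profitable deviation for Agent 1.
Holding Agent 1 at Low: Agent 2 gets 5 from Mid, versus 0 from Low. No profitable deviation for Agent 2 either.

Yes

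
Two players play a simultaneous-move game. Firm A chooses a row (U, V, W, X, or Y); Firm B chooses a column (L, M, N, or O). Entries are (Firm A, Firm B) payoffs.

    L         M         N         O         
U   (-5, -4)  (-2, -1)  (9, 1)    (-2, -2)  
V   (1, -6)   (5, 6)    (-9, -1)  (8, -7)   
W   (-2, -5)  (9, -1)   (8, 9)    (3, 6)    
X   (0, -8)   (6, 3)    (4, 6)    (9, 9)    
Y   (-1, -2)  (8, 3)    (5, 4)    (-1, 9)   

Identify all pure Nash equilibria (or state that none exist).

Find each player's best response to every opponent strategy; NE are the intersections.
Firm A's best responses — vs L: V (payoff 1); vs M: W (payoff 9); vs N: U (payoff 9); vs O: X (payoff 9).
Firm B's best responses — vs U: N (payoff 1); vs V: M (payoff 6); vs W: N (payoff 9); vs X: O (payoff 9); vs Y: O (payoff 9).
Mutual best responses occur at (U, N) and (X, O); at each, neither player gains by switching.

(U, N) and (X, O)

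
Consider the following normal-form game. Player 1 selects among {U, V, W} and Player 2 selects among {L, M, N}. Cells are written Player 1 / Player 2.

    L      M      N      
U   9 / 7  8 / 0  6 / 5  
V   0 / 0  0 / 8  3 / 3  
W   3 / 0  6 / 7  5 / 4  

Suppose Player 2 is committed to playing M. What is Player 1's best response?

U

With Player 2 fixed at M, Player 1's payoffs are: U → 8, V → 0, W → 6.
The maximum is 8, achieved by U.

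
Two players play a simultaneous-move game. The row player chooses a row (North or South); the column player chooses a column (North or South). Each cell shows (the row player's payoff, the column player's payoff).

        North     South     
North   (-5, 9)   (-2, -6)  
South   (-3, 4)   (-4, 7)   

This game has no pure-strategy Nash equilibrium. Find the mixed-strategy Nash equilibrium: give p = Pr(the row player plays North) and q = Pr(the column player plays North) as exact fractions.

p = 1/6, q = 1/2

In a mixed NE each player is indifferent between their pure strategies, so the opponent's mix sets the indifference.
The column player indifferent between North and South: p·9 + (1−p)·4 = p·(-6) + (1−p)·7 ⟹ 4 + 5p = 7 + (-13)p ⟹ p = 1/6.
The row player indifferent between North and South: q·(-5) + (1−q)·(-2) = q·(-3) + (1−q)·(-4) ⟹ (-2) + (-3)q = (-4) + 1q ⟹ q = 1/2.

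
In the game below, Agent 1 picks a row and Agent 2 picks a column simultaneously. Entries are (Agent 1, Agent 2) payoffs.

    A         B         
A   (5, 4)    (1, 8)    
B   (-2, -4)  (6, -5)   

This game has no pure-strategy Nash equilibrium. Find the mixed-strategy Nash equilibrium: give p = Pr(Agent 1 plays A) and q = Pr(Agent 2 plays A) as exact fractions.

In a mixed NE each player is indifferent between their pure strategies, so the opponent's mix sets the indifference.
Agent 2 indifferent between A and B: p·4 + (1−p)·(-4) = p·8 + (1−p)·(-5) ⟹ (-4) + 8p = (-5) + 13p ⟹ p = 1/5.
Agent 1 indifferent between A and B: q·5 + (1−q)·1 = q·(-2) + (1−q)·6 ⟹ 1 + 4q = 6 + (-8)q ⟹ q = 5/12.

p = 1/5, q = 5/12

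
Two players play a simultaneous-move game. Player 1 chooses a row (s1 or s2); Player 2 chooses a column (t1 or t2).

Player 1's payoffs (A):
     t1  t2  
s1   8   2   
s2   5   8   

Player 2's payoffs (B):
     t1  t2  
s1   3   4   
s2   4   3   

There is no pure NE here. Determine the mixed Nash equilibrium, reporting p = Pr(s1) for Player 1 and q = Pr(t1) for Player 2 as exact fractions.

Each player's mixing probability is pinned down by making the *other* player indifferent.
Player 2 indifferent between t1 and t2: p·3 + (1−p)·4 = p·4 + (1−p)·3 ⟹ 4 + (-1)p = 3 + 1p ⟹ p = 1/2.
Player 1 indifferent between s1 and s2: q·8 + (1−q)·2 = q·5 + (1−q)·8 ⟹ 2 + 6q = 8 + (-3)q ⟹ q = 2/3.

p = 1/2, q = 2/3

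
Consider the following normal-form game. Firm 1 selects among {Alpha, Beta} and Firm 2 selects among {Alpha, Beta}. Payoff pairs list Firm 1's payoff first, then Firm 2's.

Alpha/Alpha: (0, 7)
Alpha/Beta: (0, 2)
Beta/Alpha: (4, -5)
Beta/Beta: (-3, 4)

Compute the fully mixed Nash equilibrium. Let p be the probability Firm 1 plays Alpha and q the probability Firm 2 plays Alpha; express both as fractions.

p = 9/14, q = 3/7

In a mixed NE each player is indifferent between their pure strategies, so the opponent's mix sets the indifference.
Firm 2 indifferent between Alpha and Beta: p·7 + (1−p)·(-5) = p·2 + (1−p)·4 ⟹ (-5) + 12p = 4 + (-2)p ⟹ p = 9/14.
Firm 1 indifferent between Alpha and Beta: q·0 + (1−q)·0 = q·4 + (1−q)·(-3) ⟹ 0 + 0q = (-3) + 7q ⟹ q = 3/7.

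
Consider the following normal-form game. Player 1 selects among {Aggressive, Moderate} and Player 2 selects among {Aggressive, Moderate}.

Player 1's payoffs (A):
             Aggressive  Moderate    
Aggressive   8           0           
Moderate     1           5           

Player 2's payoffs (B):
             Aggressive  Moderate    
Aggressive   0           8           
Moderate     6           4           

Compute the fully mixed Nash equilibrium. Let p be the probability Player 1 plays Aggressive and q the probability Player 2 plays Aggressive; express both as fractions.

In a mixed NE each player is indifferent between their pure strategies, so the opponent's mix sets the indifference.
Player 2 indifferent between Aggressive and Moderate: p·0 + (1−p)·6 = p·8 + (1−p)·4 ⟹ 6 + (-6)p = 4 + 4p ⟹ p = 1/5.
Player 1 indifferent between Aggressive and Moderate: q·8 + (1−q)·0 = q·1 + (1−q)·5 ⟹ 0 + 8q = 5 + (-4)q ⟹ q = 5/12.

p = 1/5, q = 5/12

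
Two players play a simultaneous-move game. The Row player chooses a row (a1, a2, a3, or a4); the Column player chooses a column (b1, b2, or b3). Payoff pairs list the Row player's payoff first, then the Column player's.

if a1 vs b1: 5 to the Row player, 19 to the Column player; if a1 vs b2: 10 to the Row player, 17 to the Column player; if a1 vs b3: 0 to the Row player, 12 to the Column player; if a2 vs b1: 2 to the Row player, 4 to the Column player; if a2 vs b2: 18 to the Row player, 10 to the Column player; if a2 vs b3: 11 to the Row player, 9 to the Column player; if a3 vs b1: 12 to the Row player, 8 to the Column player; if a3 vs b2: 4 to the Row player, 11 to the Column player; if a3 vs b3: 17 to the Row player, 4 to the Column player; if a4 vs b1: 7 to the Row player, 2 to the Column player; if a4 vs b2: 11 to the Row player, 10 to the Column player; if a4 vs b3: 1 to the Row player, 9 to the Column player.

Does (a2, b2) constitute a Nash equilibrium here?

Yes

Holding the Column player at b2: the Row player gets 18 from a2, versus 10 from a1, 4 from a3, 11 from a4. No profitable deviation for the Row player.
Holding the Row player at a2: the Column player gets 10 from b2, versus 4 from b1, 9 from b3. No profitable deviation for the Column player either.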